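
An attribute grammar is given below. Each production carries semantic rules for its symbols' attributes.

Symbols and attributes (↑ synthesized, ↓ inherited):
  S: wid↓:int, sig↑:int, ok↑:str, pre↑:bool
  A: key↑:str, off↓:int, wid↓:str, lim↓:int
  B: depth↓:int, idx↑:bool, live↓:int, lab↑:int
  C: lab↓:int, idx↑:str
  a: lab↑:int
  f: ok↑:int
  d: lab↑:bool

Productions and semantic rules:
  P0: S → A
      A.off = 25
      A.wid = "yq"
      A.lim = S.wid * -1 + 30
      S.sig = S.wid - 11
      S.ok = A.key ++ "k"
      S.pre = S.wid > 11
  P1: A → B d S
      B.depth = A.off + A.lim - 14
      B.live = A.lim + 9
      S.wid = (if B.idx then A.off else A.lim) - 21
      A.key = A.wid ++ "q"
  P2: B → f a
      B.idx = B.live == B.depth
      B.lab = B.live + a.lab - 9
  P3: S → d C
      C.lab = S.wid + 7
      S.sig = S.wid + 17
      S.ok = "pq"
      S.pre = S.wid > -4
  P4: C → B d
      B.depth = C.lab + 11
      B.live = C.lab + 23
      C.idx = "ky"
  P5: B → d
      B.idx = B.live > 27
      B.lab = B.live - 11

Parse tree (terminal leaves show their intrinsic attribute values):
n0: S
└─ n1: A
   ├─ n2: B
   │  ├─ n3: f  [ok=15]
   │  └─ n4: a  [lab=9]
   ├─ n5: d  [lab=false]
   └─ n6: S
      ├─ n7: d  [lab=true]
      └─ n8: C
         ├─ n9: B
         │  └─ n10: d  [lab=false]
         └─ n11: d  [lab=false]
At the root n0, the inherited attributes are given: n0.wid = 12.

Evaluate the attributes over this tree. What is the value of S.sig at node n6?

14

1. n0.wid = 12  [given at root]
2. n1.off = 25  [25]
3. n1.wid = "yq"  ["yq"]
4. n1.lim = 18  [S.wid * -1 + 30]
5. n2.depth = 29  [A.off + A.lim - 14]
6. n2.live = 27  [A.lim + 9]
7. n3.ok = 15  [terminal]
8. n4.lab = 9  [terminal]
9. n2.idx = false  [B.live == B.depth]
10. n2.lab = 27  [B.live + a.lab - 9]
11. n5.lab = false  [terminal]
12. n6.wid = -3  [(if B.idx then A.off else A.lim) - 21]
13. n7.lab = true  [terminal]
14. n8.lab = 4  [S.wid + 7]
15. n9.depth = 15  [C.lab + 11]
16. n9.live = 27  [C.lab + 23]
17. n10.lab = false  [terminal]
18. n9.idx = false  [B.live > 27]
19. n9.lab = 16  [B.live - 11]
20. n11.lab = false  [terminal]
21. n8.idx = "ky"  ["ky"]
22. n6.sig = 14  [S.wid + 17]
23. n6.ok = "pq"  ["pq"]
24. n6.pre = true  [S.wid > -4]
25. n1.key = "yqq"  [A.wid ++ "q"]
26. n0.sig = 1  [S.wid - 11]
27. n0.ok = "yqqk"  [A.key ++ "k"]
28. n0.pre = true  [S.wid > 11]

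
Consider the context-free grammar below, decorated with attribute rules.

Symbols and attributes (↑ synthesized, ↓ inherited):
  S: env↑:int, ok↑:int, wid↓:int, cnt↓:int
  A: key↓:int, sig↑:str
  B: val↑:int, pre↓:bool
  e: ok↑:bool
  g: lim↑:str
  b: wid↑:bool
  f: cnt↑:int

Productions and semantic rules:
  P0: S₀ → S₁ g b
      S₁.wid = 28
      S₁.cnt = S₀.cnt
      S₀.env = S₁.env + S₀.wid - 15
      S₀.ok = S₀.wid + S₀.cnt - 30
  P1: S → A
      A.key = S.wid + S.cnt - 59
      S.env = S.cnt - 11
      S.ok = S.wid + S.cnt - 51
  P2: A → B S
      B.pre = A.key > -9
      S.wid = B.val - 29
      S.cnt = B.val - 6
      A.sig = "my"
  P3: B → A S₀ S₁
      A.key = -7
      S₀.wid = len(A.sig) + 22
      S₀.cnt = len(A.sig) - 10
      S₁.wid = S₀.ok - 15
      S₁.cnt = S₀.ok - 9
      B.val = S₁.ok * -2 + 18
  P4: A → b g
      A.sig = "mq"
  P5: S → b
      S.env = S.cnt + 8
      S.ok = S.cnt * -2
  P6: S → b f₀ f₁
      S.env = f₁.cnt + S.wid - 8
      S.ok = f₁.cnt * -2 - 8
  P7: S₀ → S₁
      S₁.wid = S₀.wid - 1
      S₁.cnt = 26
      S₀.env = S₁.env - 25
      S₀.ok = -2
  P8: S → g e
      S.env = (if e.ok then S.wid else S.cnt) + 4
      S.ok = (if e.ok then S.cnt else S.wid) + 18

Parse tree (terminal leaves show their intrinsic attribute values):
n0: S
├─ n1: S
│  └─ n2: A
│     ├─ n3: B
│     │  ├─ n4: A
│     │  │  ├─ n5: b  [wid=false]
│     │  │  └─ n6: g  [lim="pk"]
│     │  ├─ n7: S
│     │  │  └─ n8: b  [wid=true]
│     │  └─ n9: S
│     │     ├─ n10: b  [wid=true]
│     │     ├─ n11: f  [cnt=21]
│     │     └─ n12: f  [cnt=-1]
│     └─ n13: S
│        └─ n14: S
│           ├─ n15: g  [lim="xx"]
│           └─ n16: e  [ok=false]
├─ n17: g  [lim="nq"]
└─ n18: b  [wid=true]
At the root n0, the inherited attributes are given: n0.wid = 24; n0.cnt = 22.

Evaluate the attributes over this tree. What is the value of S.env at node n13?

1. n0.wid = 24  [given at root]
2. n0.cnt = 22  [given at root]
3. n1.wid = 28  [28]
4. n1.cnt = 22  [S₀.cnt]
5. n2.key = -9  [S.wid + S.cnt - 59]
6. n3.pre = false  [A.key > -9]
7. n4.key = -7  [-7]
8. n5.wid = false  [terminal]
9. n6.lim = "pk"  [terminal]
10. n4.sig = "mq"  ["mq"]
11. n7.wid = 24  [len(A.sig) + 22]
12. n7.cnt = -8  [len(A.sig) - 10]
13. n8.wid = true  [terminal]
14. n7.env = 0  [S.cnt + 8]
15. n7.ok = 16  [S.cnt * -2]
16. n9.wid = 1  [S₀.ok - 15]
17. n9.cnt = 7  [S₀.ok - 9]
18. n10.wid = true  [terminal]
19. n11.cnt = 21  [terminal]
20. n12.cnt = -1  [terminal]
21. n9.env = -8  [f₁.cnt + S.wid - 8]
22. n9.ok = -6  [f₁.cnt * -2 - 8]
23. n3.val = 30  [S₁.ok * -2 + 18]
24. n13.wid = 1  [B.val - 29]
25. n13.cnt = 24  [B.val - 6]
26. n14.wid = 0  [S₀.wid - 1]
27. n14.cnt = 26  [26]
28. n15.lim = "xx"  [terminal]
29. n16.ok = false  [terminal]
30. n14.env = 30  [(if e.ok then S.wid else S.cnt) + 4]
31. n14.ok = 18  [(if e.ok then S.cnt else S.wid) + 18]
32. n13.env = 5  [S₁.env - 25]
33. n13.ok = -2  [-2]
34. n2.sig = "my"  ["my"]
35. n1.env = 11  [S.cnt - 11]
36. n1.ok = -1  [S.wid + S.cnt - 51]
37. n17.lim = "nq"  [terminal]
38. n18.wid = true  [terminal]
39. n0.env = 20  [S₁.env + S₀.wid - 15]
40. n0.ok = 16  [S₀.wid + S₀.cnt - 30]

5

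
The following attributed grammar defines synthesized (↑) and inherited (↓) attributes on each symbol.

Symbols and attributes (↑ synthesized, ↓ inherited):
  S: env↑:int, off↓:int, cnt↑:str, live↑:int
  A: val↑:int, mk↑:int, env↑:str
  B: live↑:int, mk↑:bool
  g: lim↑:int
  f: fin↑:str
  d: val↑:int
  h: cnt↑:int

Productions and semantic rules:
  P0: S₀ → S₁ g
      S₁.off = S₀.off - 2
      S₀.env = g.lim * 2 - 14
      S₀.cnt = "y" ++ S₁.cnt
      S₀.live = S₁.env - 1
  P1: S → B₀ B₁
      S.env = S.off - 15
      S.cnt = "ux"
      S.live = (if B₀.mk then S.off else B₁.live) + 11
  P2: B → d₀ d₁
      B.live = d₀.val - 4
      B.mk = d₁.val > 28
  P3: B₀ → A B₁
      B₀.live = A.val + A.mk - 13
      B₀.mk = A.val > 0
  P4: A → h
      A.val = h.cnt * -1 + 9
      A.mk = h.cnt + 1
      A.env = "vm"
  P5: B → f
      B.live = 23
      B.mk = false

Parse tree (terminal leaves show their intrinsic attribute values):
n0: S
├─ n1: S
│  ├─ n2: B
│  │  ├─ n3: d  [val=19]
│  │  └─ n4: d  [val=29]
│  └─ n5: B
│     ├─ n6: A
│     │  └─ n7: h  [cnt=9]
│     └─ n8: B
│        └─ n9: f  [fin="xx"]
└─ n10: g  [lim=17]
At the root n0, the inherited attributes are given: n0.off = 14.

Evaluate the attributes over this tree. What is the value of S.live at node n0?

1. n0.off = 14  [given at root]
2. n1.off = 12  [S₀.off - 2]
3. n3.val = 19  [terminal]
4. n4.val = 29  [terminal]
5. n2.live = 15  [d₀.val - 4]
6. n2.mk = true  [d₁.val > 28]
7. n7.cnt = 9  [terminal]
8. n6.val = 0  [h.cnt * -1 + 9]
9. n6.mk = 10  [h.cnt + 1]
10. n6.env = "vm"  ["vm"]
11. n9.fin = "xx"  [terminal]
12. n8.live = 23  [23]
13. n8.mk = false  [false]
14. n5.live = -3  [A.val + A.mk - 13]
15. n5.mk = false  [A.val > 0]
16. n1.env = -3  [S.off - 15]
17. n1.cnt = "ux"  ["ux"]
18. n1.live = 23  [(if B₀.mk then S.off else B₁.live) + 11]
19. n10.lim = 17  [terminal]
20. n0.env = 20  [g.lim * 2 - 14]
21. n0.cnt = "yux"  ["y" ++ S₁.cnt]
22. n0.live = -4  [S₁.env - 1]

-4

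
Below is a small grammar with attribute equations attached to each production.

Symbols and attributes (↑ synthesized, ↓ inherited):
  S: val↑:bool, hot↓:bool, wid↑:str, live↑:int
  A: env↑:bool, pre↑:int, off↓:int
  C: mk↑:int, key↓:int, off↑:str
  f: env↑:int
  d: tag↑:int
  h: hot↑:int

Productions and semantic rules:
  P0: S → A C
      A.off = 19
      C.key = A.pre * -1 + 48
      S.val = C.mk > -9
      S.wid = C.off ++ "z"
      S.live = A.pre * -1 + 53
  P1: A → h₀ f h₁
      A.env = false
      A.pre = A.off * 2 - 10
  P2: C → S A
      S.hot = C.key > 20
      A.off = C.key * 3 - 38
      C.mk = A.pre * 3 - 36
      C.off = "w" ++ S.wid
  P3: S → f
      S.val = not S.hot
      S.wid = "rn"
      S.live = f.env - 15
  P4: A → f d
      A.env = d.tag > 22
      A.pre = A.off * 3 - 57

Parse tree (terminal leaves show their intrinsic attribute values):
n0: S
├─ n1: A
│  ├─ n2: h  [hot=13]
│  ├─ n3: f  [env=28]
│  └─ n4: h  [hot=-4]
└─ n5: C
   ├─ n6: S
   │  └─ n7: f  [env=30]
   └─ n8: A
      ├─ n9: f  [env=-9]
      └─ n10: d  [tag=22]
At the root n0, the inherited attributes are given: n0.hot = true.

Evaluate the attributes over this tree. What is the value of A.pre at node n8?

1. n0.hot = true  [given at root]
2. n1.off = 19  [19]
3. n2.hot = 13  [terminal]
4. n3.env = 28  [terminal]
5. n4.hot = -4  [terminal]
6. n1.env = false  [false]
7. n1.pre = 28  [A.off * 2 - 10]
8. n5.key = 20  [A.pre * -1 + 48]
9. n6.hot = false  [C.key > 20]
10. n7.env = 30  [terminal]
11. n6.val = true  [not S.hot]
12. n6.wid = "rn"  ["rn"]
13. n6.live = 15  [f.env - 15]
14. n8.off = 22  [C.key * 3 - 38]
15. n9.env = -9  [terminal]
16. n10.tag = 22  [terminal]
17. n8.env = false  [d.tag > 22]
18. n8.pre = 9  [A.off * 3 - 57]
19. n5.mk = -9  [A.pre * 3 - 36]
20. n5.off = "wrn"  ["w" ++ S.wid]
21. n0.val = false  [C.mk > -9]
22. n0.wid = "wrnz"  [C.off ++ "z"]
23. n0.live = 25  [A.pre * -1 + 53]

9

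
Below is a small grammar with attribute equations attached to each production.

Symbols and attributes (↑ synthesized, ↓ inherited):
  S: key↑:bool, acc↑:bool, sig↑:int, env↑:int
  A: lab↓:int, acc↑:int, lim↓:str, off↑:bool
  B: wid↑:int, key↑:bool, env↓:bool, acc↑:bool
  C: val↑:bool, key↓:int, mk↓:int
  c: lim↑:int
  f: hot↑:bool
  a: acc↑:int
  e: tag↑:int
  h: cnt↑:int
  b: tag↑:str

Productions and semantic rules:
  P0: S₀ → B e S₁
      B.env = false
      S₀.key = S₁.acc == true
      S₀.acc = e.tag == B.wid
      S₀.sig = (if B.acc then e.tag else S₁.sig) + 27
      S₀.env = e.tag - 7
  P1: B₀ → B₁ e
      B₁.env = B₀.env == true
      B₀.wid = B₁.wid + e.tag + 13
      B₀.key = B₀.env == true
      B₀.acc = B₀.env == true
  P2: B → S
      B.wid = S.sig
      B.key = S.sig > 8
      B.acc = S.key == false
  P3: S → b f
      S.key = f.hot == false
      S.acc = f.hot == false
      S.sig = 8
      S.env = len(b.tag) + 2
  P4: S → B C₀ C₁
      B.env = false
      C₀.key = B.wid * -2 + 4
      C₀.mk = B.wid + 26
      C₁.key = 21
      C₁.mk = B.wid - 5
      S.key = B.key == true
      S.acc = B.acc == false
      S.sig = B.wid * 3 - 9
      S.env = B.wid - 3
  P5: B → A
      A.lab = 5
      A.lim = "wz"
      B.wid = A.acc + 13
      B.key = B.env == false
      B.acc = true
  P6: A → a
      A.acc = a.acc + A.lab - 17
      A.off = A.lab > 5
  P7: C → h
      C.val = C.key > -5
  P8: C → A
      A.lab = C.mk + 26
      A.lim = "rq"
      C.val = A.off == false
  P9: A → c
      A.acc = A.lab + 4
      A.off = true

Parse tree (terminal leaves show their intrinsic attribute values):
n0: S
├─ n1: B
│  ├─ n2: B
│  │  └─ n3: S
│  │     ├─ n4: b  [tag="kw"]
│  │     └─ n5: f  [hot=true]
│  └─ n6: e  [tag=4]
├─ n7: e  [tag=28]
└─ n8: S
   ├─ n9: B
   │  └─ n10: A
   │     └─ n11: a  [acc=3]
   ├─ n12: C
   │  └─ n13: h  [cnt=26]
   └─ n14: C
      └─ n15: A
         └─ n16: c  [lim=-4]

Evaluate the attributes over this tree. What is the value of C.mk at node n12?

30

1. n1.env = false  [false]
2. n2.env = false  [B₀.env == true]
3. n4.tag = "kw"  [terminal]
4. n5.hot = true  [terminal]
5. n3.key = false  [f.hot == false]
6. n3.acc = false  [f.hot == false]
7. n3.sig = 8  [8]
8. n3.env = 4  [len(b.tag) + 2]
9. n2.wid = 8  [S.sig]
10. n2.key = false  [S.sig > 8]
11. n2.acc = true  [S.key == false]
12. n6.tag = 4  [terminal]
13. n1.wid = 25  [B₁.wid + e.tag + 13]
14. n1.key = false  [B₀.env == true]
15. n1.acc = false  [B₀.env == true]
16. n7.tag = 28  [terminal]
17. n9.env = false  [false]
18. n10.lab = 5  [5]
19. n10.lim = "wz"  ["wz"]
20. n11.acc = 3  [terminal]
21. n10.acc = -9  [a.acc + A.lab - 17]
22. n10.off = false  [A.lab > 5]
23. n9.wid = 4  [A.acc + 13]
24. n9.key = true  [B.env == false]
25. n9.acc = true  [true]
26. n12.key = -4  [B.wid * -2 + 4]
27. n12.mk = 30  [B.wid + 26]
28. n13.cnt = 26  [terminal]
29. n12.val = true  [C.key > -5]
30. n14.key = 21  [21]
31. n14.mk = -1  [B.wid - 5]
32. n15.lab = 25  [C.mk + 26]
33. n15.lim = "rq"  ["rq"]
34. n16.lim = -4  [terminal]
35. n15.acc = 29  [A.lab + 4]
36. n15.off = true  [true]
37. n14.val = false  [A.off == false]
38. n8.key = true  [B.key == true]
39. n8.acc = false  [B.acc == false]
40. n8.sig = 3  [B.wid * 3 - 9]
41. n8.env = 1  [B.wid - 3]
42. n0.key = false  [S₁.acc == true]
43. n0.acc = false  [e.tag == B.wid]
44. n0.sig = 30  [(if B.acc then e.tag else S₁.sig) + 27]
45. n0.env = 21  [e.tag - 7]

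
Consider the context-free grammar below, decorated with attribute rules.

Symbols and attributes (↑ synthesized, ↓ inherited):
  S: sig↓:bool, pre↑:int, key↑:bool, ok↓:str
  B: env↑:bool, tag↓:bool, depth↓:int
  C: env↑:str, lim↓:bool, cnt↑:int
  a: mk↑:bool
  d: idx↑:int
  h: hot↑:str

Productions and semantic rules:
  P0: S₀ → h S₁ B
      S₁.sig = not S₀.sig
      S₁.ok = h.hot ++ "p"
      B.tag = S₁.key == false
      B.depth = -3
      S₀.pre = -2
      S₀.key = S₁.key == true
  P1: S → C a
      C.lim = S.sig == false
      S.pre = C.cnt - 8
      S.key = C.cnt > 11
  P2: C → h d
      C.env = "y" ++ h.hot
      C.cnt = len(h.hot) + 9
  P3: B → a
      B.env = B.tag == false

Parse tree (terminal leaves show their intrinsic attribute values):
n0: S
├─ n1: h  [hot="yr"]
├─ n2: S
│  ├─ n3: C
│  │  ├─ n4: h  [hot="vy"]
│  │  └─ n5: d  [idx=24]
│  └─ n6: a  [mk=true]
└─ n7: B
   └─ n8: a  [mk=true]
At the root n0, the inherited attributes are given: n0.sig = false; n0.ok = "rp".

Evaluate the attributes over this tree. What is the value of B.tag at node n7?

true

1. n0.sig = false  [given at root]
2. n0.ok = "rp"  [given at root]
3. n1.hot = "yr"  [terminal]
4. n2.sig = true  [not S₀.sig]
5. n2.ok = "yrp"  [h.hot ++ "p"]
6. n3.lim = false  [S.sig == false]
7. n4.hot = "vy"  [terminal]
8. n5.idx = 24  [terminal]
9. n3.env = "yvy"  ["y" ++ h.hot]
10. n3.cnt = 11  [len(h.hot) + 9]
11. n6.mk = true  [terminal]
12. n2.pre = 3  [C.cnt - 8]
13. n2.key = false  [C.cnt > 11]
14. n7.tag = true  [S₁.key == false]
15. n7.depth = -3  [-3]
16. n8.mk = true  [terminal]
17. n7.env = false  [B.tag == false]
18. n0.pre = -2  [-2]
19. n0.key = false  [S₁.key == true]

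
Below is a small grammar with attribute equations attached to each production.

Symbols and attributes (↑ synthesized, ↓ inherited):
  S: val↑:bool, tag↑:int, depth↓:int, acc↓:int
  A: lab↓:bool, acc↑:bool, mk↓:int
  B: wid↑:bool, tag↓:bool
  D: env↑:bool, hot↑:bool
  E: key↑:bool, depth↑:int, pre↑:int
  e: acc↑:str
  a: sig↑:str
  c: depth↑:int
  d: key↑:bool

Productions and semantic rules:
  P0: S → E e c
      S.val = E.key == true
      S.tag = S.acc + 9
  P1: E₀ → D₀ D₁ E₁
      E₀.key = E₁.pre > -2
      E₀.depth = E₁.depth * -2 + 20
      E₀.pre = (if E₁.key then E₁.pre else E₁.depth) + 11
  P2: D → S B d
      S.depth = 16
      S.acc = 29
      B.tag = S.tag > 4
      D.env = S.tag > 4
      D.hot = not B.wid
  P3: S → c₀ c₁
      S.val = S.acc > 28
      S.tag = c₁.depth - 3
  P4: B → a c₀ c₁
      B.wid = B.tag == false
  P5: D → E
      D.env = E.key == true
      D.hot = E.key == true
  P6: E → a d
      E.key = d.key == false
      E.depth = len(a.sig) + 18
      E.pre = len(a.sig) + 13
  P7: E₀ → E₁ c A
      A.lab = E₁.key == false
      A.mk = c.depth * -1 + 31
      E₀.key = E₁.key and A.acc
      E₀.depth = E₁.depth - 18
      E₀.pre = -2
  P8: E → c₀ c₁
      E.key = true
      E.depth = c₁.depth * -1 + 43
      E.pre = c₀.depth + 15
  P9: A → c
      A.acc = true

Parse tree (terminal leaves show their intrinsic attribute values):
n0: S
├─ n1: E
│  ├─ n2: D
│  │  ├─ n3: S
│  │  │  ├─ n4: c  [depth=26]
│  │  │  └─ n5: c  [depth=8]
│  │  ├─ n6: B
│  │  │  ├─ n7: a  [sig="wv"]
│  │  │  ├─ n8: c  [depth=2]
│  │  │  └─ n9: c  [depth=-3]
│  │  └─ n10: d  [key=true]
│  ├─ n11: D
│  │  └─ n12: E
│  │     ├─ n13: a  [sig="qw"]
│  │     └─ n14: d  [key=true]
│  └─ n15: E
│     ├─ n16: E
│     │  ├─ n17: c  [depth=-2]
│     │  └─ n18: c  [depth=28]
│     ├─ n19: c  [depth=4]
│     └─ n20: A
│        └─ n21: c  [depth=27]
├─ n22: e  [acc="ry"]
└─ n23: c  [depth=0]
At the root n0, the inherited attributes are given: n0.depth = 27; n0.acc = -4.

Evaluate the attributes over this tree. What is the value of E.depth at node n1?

1. n0.depth = 27  [given at root]
2. n0.acc = -4  [given at root]
3. n3.depth = 16  [16]
4. n3.acc = 29  [29]
5. n4.depth = 26  [terminal]
6. n5.depth = 8  [terminal]
7. n3.val = true  [S.acc > 28]
8. n3.tag = 5  [c₁.depth - 3]
9. n6.tag = true  [S.tag > 4]
10. n7.sig = "wv"  [terminal]
11. n8.depth = 2  [terminal]
12. n9.depth = -3  [terminal]
13. n6.wid = false  [B.tag == false]
14. n10.key = true  [terminal]
15. n2.env = true  [S.tag > 4]
16. n2.hot = true  [not B.wid]
17. n13.sig = "qw"  [terminal]
18. n14.key = true  [terminal]
19. n12.key = false  [d.key == false]
20. n12.depth = 20  [len(a.sig) + 18]
21. n12.pre = 15  [len(a.sig) + 13]
22. n11.env = false  [E.key == true]
23. n11.hot = false  [E.key == true]
24. n17.depth = -2  [terminal]
25. n18.depth = 28  [terminal]
26. n16.key = true  [true]
27. n16.depth = 15  [c₁.depth * -1 + 43]
28. n16.pre = 13  [c₀.depth + 15]
29. n19.depth = 4  [terminal]
30. n20.lab = false  [E₁.key == false]
31. n20.mk = 27  [c.depth * -1 + 31]
32. n21.depth = 27  [terminal]
33. n20.acc = true  [true]
34. n15.key = true  [E₁.key and A.acc]
35. n15.depth = -3  [E₁.depth - 18]
36. n15.pre = -2  [-2]
37. n1.key = false  [E₁.pre > -2]
38. n1.depth = 26  [E₁.depth * -2 + 20]
39. n1.pre = 9  [(if E₁.key then E₁.pre else E₁.depth) + 11]
40. n22.acc = "ry"  [terminal]
41. n23.depth = 0  [terminal]
42. n0.val = false  [E.key == true]
43. n0.tag = 5  [S.acc + 9]

26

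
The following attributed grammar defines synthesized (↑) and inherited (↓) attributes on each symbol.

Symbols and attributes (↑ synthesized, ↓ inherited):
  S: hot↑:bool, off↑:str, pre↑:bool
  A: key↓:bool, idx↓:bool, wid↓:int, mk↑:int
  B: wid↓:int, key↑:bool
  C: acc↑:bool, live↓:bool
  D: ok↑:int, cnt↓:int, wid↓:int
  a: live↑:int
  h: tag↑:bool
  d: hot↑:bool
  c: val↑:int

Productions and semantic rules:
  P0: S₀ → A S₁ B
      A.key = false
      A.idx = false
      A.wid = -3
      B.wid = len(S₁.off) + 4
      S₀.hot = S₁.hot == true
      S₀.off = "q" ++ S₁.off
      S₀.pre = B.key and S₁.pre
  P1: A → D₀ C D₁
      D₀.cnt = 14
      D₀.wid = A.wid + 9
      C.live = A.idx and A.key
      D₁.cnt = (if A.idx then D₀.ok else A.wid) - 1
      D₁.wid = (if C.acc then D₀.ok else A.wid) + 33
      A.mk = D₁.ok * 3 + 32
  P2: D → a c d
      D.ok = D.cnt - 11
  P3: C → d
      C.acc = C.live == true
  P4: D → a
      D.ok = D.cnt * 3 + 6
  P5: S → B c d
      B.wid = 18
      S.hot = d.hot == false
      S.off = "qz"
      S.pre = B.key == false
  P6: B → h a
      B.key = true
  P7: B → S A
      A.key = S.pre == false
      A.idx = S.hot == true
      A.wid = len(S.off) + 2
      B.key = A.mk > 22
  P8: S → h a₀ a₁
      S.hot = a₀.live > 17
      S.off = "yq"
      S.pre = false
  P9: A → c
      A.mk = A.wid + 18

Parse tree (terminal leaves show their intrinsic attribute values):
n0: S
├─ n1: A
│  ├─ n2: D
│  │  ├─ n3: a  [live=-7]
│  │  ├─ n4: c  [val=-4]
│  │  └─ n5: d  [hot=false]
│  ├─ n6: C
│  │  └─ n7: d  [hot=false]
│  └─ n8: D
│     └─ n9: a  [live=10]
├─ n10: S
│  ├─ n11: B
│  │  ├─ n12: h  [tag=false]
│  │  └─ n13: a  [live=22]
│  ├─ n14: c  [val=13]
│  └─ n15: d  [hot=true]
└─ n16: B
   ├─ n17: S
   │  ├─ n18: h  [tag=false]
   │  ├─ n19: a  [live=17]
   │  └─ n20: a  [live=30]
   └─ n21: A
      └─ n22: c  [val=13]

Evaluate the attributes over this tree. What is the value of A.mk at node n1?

1. n1.key = false  [false]
2. n1.idx = false  [false]
3. n1.wid = -3  [-3]
4. n2.cnt = 14  [14]
5. n2.wid = 6  [A.wid + 9]
6. n3.live = -7  [terminal]
7. n4.val = -4  [terminal]
8. n5.hot = false  [terminal]
9. n2.ok = 3  [D.cnt - 11]
10. n6.live = false  [A.idx and A.key]
11. n7.hot = false  [terminal]
12. n6.acc = false  [C.live == true]
13. n8.cnt = -4  [(if A.idx then D₀.ok else A.wid) - 1]
14. n8.wid = 30  [(if C.acc then D₀.ok else A.wid) + 33]
15. n9.live = 10  [terminal]
16. n8.ok = -6  [D.cnt * 3 + 6]
17. n1.mk = 14  [D₁.ok * 3 + 32]
18. n11.wid = 18  [18]
19. n12.tag = false  [terminal]
20. n13.live = 22  [terminal]
21. n11.key = true  [true]
22. n14.val = 13  [terminal]
23. n15.hot = true  [terminal]
24. n10.hot = false  [d.hot == false]
25. n10.off = "qz"  ["qz"]
26. n10.pre = false  [B.key == false]
27. n16.wid = 6  [len(S₁.off) + 4]
28. n18.tag = false  [terminal]
29. n19.live = 17  [terminal]
30. n20.live = 30  [terminal]
31. n17.hot = false  [a₀.live > 17]
32. n17.off = "yq"  ["yq"]
33. n17.pre = false  [false]
34. n21.key = true  [S.pre == false]
35. n21.idx = false  [S.hot == true]
36. n21.wid = 4  [len(S.off) + 2]
37. n22.val = 13  [terminal]
38. n21.mk = 22  [A.wid + 18]
39. n16.key = false  [A.mk > 22]
40. n0.hot = false  [S₁.hot == true]
41. n0.off = "qqz"  ["q" ++ S₁.off]
42. n0.pre = false  [B.key and S₁.pre]

14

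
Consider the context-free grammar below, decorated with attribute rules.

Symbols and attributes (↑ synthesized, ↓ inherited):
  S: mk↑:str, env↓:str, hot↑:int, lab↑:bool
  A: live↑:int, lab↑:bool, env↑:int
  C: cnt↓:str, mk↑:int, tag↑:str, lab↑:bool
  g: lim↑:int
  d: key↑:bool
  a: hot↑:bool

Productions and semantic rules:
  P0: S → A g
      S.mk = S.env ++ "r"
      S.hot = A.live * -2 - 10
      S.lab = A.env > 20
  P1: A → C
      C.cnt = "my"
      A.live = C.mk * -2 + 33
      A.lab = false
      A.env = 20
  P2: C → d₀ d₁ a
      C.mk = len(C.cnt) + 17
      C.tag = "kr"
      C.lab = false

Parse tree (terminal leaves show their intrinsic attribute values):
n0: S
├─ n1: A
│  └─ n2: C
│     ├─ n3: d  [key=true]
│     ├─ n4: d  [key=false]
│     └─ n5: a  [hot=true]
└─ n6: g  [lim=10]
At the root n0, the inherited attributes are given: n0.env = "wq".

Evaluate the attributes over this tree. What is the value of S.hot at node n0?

1. n0.env = "wq"  [given at root]
2. n2.cnt = "my"  ["my"]
3. n3.key = true  [terminal]
4. n4.key = false  [terminal]
5. n5.hot = true  [terminal]
6. n2.mk = 19  [len(C.cnt) + 17]
7. n2.tag = "kr"  ["kr"]
8. n2.lab = false  [false]
9. n1.live = -5  [C.mk * -2 + 33]
10. n1.lab = false  [false]
11. n1.env = 20  [20]
12. n6.lim = 10  [terminal]
13. n0.mk = "wqr"  [S.env ++ "r"]
14. n0.hot = 0  [A.live * -2 - 10]
15. n0.lab = false  [A.env > 20]

0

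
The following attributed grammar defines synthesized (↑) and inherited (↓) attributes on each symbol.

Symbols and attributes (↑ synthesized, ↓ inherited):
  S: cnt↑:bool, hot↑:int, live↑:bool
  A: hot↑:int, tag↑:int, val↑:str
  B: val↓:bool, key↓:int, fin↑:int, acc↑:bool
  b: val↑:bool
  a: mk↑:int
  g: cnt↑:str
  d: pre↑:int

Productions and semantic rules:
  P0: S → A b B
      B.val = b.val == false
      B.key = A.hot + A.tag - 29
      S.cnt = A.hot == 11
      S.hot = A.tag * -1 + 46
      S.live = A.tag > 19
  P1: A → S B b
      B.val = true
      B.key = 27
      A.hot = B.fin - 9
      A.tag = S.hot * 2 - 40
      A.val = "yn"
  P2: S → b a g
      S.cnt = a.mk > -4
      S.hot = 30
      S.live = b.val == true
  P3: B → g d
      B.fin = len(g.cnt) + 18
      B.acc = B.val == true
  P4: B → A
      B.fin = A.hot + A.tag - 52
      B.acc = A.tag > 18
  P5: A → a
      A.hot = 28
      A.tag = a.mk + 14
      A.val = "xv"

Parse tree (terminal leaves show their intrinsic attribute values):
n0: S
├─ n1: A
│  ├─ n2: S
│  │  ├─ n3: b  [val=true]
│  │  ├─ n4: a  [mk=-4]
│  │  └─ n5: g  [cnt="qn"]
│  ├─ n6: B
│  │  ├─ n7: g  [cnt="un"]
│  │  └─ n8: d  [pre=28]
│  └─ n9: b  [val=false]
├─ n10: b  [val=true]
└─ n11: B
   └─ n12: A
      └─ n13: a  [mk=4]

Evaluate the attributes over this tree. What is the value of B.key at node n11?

1. n3.val = true  [terminal]
2. n4.mk = -4  [terminal]
3. n5.cnt = "qn"  [terminal]
4. n2.cnt = false  [a.mk > -4]
5. n2.hot = 30  [30]
6. n2.live = true  [b.val == true]
7. n6.val = true  [true]
8. n6.key = 27  [27]
9. n7.cnt = "un"  [terminal]
10. n8.pre = 28  [terminal]
11. n6.fin = 20  [len(g.cnt) + 18]
12. n6.acc = true  [B.val == true]
13. n9.val = false  [terminal]
14. n1.hot = 11  [B.fin - 9]
15. n1.tag = 20  [S.hot * 2 - 40]
16. n1.val = "yn"  ["yn"]
17. n10.val = true  [terminal]
18. n11.val = false  [b.val == false]
19. n11.key = 2  [A.hot + A.tag - 29]
20. n13.mk = 4  [terminal]
21. n12.hot = 28  [28]
22. n12.tag = 18  [a.mk + 14]
23. n12.val = "xv"  ["xv"]
24. n11.fin = -6  [A.hot + A.tag - 52]
25. n11.acc = false  [A.tag > 18]
26. n0.cnt = true  [A.hot == 11]
27. n0.hot = 26  [A.tag * -1 + 46]
28. n0.live = true  [A.tag > 19]

2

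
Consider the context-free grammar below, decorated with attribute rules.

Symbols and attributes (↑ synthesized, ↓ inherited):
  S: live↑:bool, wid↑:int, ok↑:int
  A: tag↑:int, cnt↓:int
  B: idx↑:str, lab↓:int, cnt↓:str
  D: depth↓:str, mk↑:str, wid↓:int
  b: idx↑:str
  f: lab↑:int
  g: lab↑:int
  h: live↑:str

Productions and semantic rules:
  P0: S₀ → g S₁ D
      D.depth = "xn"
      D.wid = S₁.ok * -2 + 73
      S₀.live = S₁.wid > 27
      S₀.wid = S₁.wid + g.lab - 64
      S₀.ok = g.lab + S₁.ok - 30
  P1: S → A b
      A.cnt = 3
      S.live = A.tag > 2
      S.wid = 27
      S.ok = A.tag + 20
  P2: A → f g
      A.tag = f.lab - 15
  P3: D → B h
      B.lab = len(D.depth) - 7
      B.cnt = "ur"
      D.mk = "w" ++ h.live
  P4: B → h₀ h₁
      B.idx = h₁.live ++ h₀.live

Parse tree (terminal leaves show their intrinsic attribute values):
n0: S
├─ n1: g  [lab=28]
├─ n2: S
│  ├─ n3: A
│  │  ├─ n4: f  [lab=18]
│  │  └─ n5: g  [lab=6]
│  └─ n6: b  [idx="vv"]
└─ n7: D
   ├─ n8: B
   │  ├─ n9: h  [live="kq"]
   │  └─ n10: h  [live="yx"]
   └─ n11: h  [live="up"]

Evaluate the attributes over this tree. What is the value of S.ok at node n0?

1. n1.lab = 28  [terminal]
2. n3.cnt = 3  [3]
3. n4.lab = 18  [terminal]
4. n5.lab = 6  [terminal]
5. n3.tag = 3  [f.lab - 15]
6. n6.idx = "vv"  [terminal]
7. n2.live = true  [A.tag > 2]
8. n2.wid = 27  [27]
9. n2.ok = 23  [A.tag + 20]
10. n7.depth = "xn"  ["xn"]
11. n7.wid = 27  [S₁.ok * -2 + 73]
12. n8.lab = -5  [len(D.depth) - 7]
13. n8.cnt = "ur"  ["ur"]
14. n9.live = "kq"  [terminal]
15. n10.live = "yx"  [terminal]
16. n8.idx = "yxkq"  [h₁.live ++ h₀.live]
17. n11.live = "up"  [terminal]
18. n7.mk = "wup"  ["w" ++ h.live]
19. n0.live = false  [S₁.wid > 27]
20. n0.wid = -9  [S₁.wid + g.lab - 64]
21. n0.ok = 21  [g.lab + S₁.ok - 30]

21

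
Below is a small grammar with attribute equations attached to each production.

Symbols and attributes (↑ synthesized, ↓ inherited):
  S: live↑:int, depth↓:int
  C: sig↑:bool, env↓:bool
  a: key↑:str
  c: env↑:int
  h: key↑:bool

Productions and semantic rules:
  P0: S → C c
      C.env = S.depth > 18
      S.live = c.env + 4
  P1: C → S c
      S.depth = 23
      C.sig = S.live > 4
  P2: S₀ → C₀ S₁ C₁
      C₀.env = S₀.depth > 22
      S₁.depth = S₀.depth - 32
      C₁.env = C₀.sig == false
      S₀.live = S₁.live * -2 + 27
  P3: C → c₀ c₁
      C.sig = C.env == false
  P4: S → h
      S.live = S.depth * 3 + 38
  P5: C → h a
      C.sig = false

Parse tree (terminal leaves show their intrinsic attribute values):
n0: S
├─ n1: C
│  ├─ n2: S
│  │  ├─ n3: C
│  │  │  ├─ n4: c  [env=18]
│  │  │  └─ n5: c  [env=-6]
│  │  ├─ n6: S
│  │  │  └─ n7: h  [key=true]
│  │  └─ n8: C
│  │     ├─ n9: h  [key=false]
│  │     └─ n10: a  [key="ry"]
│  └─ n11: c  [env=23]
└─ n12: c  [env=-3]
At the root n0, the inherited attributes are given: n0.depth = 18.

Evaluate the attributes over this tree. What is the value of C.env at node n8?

1. n0.depth = 18  [given at root]
2. n1.env = false  [S.depth > 18]
3. n2.depth = 23  [23]
4. n3.env = true  [S₀.depth > 22]
5. n4.env = 18  [terminal]
6. n5.env = -6  [terminal]
7. n3.sig = false  [C.env == false]
8. n6.depth = -9  [S₀.depth - 32]
9. n7.key = true  [terminal]
10. n6.live = 11  [S.depth * 3 + 38]
11. n8.env = true  [C₀.sig == false]
12. n9.key = false  [terminal]
13. n10.key = "ry"  [terminal]
14. n8.sig = false  [false]
15. n2.live = 5  [S₁.live * -2 + 27]
16. n11.env = 23  [terminal]
17. n1.sig = true  [S.live > 4]
18. n12.env = -3  [terminal]
19. n0.live = 1  [c.env + 4]

true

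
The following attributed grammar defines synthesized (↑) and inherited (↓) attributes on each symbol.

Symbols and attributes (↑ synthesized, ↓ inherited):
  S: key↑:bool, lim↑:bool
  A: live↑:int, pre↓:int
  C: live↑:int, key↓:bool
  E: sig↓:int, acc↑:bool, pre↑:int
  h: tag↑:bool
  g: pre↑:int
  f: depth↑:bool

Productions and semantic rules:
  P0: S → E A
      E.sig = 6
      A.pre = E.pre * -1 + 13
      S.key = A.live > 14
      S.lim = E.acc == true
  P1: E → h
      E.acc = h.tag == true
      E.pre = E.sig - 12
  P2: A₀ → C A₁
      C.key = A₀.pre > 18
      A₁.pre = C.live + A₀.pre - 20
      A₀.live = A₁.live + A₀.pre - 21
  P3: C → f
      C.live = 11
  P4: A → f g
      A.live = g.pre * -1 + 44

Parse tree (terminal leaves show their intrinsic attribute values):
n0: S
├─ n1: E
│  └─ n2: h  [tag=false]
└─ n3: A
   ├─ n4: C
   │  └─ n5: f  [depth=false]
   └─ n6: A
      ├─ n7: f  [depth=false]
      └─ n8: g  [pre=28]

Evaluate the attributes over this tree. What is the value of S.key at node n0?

false

1. n1.sig = 6  [6]
2. n2.tag = false  [terminal]
3. n1.acc = false  [h.tag == true]
4. n1.pre = -6  [E.sig - 12]
5. n3.pre = 19  [E.pre * -1 + 13]
6. n4.key = true  [A₀.pre > 18]
7. n5.depth = false  [terminal]
8. n4.live = 11  [11]
9. n6.pre = 10  [C.live + A₀.pre - 20]
10. n7.depth = false  [terminal]
11. n8.pre = 28  [terminal]
12. n6.live = 16  [g.pre * -1 + 44]
13. n3.live = 14  [A₁.live + A₀.pre - 21]
14. n0.key = false  [A.live > 14]
15. n0.lim = false  [E.acc == true]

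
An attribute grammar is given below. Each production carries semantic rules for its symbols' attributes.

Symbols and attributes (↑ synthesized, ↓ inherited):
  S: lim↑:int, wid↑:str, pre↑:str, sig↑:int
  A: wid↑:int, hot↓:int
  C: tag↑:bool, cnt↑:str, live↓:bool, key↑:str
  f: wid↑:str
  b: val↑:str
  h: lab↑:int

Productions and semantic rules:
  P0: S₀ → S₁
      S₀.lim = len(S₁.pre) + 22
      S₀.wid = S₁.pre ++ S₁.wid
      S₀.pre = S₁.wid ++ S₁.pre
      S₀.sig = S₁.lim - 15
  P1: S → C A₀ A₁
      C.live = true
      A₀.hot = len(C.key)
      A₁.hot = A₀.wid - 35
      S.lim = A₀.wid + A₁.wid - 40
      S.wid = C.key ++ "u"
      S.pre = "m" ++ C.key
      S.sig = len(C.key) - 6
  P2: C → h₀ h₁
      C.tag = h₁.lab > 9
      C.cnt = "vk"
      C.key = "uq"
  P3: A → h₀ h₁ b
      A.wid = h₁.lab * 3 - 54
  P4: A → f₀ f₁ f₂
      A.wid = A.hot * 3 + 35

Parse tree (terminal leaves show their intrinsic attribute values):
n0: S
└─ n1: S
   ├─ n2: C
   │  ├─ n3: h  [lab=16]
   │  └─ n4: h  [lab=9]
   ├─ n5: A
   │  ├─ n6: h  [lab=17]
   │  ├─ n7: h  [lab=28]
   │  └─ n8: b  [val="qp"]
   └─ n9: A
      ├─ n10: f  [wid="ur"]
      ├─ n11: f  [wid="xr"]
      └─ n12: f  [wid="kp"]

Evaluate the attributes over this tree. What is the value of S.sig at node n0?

1. n2.live = true  [true]
2. n3.lab = 16  [terminal]
3. n4.lab = 9  [terminal]
4. n2.tag = false  [h₁.lab > 9]
5. n2.cnt = "vk"  ["vk"]
6. n2.key = "uq"  ["uq"]
7. n5.hot = 2  [len(C.key)]
8. n6.lab = 17  [terminal]
9. n7.lab = 28  [terminal]
10. n8.val = "qp"  [terminal]
11. n5.wid = 30  [h₁.lab * 3 - 54]
12. n9.hot = -5  [A₀.wid - 35]
13. n10.wid = "ur"  [terminal]
14. n11.wid = "xr"  [terminal]
15. n12.wid = "kp"  [terminal]
16. n9.wid = 20  [A.hot * 3 + 35]
17. n1.lim = 10  [A₀.wid + A₁.wid - 40]
18. n1.wid = "uqu"  [C.key ++ "u"]
19. n1.pre = "muq"  ["m" ++ C.key]
20. n1.sig = -4  [len(C.key) - 6]
21. n0.lim = 25  [len(S₁.pre) + 22]
22. n0.wid = "muququ"  [S₁.pre ++ S₁.wid]
23. n0.pre = "uqumuq"  [S₁.wid ++ S₁.pre]
24. n0.sig = -5  [S₁.lim - 15]

-5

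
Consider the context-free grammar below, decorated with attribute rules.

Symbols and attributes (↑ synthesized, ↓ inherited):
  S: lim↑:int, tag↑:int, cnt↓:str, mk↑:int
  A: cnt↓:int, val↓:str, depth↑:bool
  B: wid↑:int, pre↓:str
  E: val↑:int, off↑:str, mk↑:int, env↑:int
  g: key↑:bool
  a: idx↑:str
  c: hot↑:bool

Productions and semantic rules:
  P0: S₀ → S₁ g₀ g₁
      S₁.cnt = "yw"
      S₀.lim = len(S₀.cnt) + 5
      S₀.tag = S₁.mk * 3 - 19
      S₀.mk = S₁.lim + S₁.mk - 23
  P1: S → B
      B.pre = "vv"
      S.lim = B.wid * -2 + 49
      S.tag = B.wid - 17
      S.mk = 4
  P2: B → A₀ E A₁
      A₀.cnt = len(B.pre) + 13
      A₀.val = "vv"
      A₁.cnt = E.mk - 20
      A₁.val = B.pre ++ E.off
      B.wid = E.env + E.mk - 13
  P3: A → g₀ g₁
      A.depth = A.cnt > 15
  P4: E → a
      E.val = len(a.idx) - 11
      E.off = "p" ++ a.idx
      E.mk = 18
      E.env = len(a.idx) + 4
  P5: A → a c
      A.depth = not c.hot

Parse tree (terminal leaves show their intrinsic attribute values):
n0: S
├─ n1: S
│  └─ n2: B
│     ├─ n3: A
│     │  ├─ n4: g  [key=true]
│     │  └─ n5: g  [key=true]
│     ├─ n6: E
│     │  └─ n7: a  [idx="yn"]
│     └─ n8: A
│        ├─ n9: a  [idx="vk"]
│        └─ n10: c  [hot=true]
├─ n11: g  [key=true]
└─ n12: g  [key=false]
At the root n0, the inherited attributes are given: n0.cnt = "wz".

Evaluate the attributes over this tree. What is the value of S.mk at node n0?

1. n0.cnt = "wz"  [given at root]
2. n1.cnt = "yw"  ["yw"]
3. n2.pre = "vv"  ["vv"]
4. n3.cnt = 15  [len(B.pre) + 13]
5. n3.val = "vv"  ["vv"]
6. n4.key = true  [terminal]
7. n5.key = true  [terminal]
8. n3.depth = false  [A.cnt > 15]
9. n7.idx = "yn"  [terminal]
10. n6.val = -9  [len(a.idx) - 11]
11. n6.off = "pyn"  ["p" ++ a.idx]
12. n6.mk = 18  [18]
13. n6.env = 6  [len(a.idx) + 4]
14. n8.cnt = -2  [E.mk - 20]
15. n8.val = "vvpyn"  [B.pre ++ E.off]
16. n9.idx = "vk"  [terminal]
17. n10.hot = true  [terminal]
18. n8.depth = false  [not c.hot]
19. n2.wid = 11  [E.env + E.mk - 13]
20. n1.lim = 27  [B.wid * -2 + 49]
21. n1.tag = -6  [B.wid - 17]
22. n1.mk = 4  [4]
23. n11.key = true  [terminal]
24. n12.key = false  [terminal]
25. n0.lim = 7  [len(S₀.cnt) + 5]
26. n0.tag = -7  [S₁.mk * 3 - 19]
27. n0.mk = 8  [S₁.lim + S₁.mk - 23]

8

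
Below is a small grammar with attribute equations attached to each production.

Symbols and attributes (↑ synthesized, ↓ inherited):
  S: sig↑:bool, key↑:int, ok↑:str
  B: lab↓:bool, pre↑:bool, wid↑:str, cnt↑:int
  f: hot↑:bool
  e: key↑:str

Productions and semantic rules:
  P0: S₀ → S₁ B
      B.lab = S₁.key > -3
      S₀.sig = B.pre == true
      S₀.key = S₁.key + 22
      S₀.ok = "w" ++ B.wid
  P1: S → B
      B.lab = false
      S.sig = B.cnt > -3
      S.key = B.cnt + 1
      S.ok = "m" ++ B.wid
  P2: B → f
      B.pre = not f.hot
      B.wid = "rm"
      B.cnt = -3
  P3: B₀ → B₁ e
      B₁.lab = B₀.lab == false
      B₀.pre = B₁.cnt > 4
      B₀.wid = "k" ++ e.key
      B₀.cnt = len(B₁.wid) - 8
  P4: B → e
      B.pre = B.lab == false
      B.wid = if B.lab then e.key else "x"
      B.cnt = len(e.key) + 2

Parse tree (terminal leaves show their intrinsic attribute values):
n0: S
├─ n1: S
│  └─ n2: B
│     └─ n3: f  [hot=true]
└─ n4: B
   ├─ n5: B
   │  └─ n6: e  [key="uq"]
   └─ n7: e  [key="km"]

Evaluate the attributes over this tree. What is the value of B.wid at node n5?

1. n2.lab = false  [false]
2. n3.hot = true  [terminal]
3. n2.pre = false  [not f.hot]
4. n2.wid = "rm"  ["rm"]
5. n2.cnt = -3  [-3]
6. n1.sig = false  [B.cnt > -3]
7. n1.key = -2  [B.cnt + 1]
8. n1.ok = "mrm"  ["m" ++ B.wid]
9. n4.lab = true  [S₁.key > -3]
10. n5.lab = false  [B₀.lab == false]
11. n6.key = "uq"  [terminal]
12. n5.pre = true  [B.lab == false]
13. n5.wid = "x"  [if B.lab then e.key else "x"]
14. n5.cnt = 4  [len(e.key) + 2]
15. n7.key = "km"  [terminal]
16. n4.pre = false  [B₁.cnt > 4]
17. n4.wid = "kkm"  ["k" ++ e.key]
18. n4.cnt = -7  [len(B₁.wid) - 8]
19. n0.sig = false  [B.pre == true]
20. n0.key = 20  [S₁.key + 22]
21. n0.ok = "wkkm"  ["w" ++ B.wid]

"x"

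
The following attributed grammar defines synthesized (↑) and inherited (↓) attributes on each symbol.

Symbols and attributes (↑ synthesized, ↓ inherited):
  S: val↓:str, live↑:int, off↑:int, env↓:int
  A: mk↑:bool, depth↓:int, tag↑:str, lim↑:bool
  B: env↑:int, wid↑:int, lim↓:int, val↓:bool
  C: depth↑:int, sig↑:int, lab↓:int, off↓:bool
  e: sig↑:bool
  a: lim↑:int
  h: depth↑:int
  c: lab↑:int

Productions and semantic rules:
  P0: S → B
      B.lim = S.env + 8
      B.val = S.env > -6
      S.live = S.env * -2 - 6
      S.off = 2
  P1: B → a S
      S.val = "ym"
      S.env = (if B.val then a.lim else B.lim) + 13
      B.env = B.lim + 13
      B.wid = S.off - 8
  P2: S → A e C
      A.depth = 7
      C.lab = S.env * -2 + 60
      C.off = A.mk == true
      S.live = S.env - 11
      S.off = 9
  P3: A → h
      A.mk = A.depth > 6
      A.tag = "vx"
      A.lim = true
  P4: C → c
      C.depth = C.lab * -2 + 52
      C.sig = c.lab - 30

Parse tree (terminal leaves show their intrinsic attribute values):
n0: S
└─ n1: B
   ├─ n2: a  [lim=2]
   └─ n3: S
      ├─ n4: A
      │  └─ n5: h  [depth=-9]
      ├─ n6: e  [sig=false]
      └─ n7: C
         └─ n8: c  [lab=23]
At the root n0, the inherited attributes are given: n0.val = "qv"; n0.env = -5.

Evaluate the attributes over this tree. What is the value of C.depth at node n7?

1. n0.val = "qv"  [given at root]
2. n0.env = -5  [given at root]
3. n1.lim = 3  [S.env + 8]
4. n1.val = true  [S.env > -6]
5. n2.lim = 2  [terminal]
6. n3.val = "ym"  ["ym"]
7. n3.env = 15  [(if B.val then a.lim else B.lim) + 13]
8. n4.depth = 7  [7]
9. n5.depth = -9  [terminal]
10. n4.mk = true  [A.depth > 6]
11. n4.tag = "vx"  ["vx"]
12. n4.lim = true  [true]
13. n6.sig = false  [terminal]
14. n7.lab = 30  [S.env * -2 + 60]
15. n7.off = true  [A.mk == true]
16. n8.lab = 23  [terminal]
17. n7.depth = -8  [C.lab * -2 + 52]
18. n7.sig = -7  [c.lab - 30]
19. n3.live = 4  [S.env - 11]
20. n3.off = 9  [9]
21. n1.env = 16  [B.lim + 13]
22. n1.wid = 1  [S.off - 8]
23. n0.live = 4  [S.env * -2 - 6]
24. n0.off = 2  [2]

-8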